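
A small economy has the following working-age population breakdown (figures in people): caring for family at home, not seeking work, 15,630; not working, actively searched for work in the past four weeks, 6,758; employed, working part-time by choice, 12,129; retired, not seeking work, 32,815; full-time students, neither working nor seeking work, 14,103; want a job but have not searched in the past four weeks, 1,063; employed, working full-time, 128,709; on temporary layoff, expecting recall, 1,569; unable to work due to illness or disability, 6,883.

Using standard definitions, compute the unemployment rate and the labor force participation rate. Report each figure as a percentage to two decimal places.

Unemployment rate ≈ 5.58%; labor force participation rate ≈ 67.91%.

Employed = 12,129 + 128,709 = 140,838.
Unemployed = 6,758 + 1,569 = 8,327 (jobless and actively searching, or on temporary layoff).
Labor force = 140,838 + 8,327 = 149,165.
Not in labor force = 15,630 + 32,815 + 14,103 + 1,063 + 6,883 = 70,494 (those not working and not actively searching are outside the labor force — including those who want a job but have given up searching).
Civilian working-age population = 149,165 + 70,494 = 219,659.
Unemployment rate = 8,327 / 149,165 = 5.58%.
Labor force participation rate = 149,165 / 219,659 = 67.91%.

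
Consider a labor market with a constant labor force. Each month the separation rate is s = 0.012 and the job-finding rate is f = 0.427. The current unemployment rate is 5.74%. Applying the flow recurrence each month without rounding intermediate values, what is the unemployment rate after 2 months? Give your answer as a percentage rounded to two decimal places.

Unemployment rate after two months ≈ 3.68%.

With a fixed labor force, u_{t+1} = u_t + s·(1−u_t) − f·u_t = u_t·(1−s−f) + s.
Here 1−s−f = 0.561 and s = 0.012.
u_1 = 0.057400 × 0.561 + 0.012 = 0.044201.
u_2 = 0.044201 × 0.561 + 0.012 = 0.036797.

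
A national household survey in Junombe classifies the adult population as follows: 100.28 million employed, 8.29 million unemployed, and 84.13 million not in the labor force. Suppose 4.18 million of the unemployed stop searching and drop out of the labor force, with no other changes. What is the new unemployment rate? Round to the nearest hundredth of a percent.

New unemployment rate ≈ 3.94%.

Initially, labor force = 100.28 + 8.29 = 108.57 million, so u = 8.29/108.57 = 7.64%.
After the change, unemployed and labor force both fall by 4.18 → E = 100.28, U = 4.11, labor force = 104.39 million.
New unemployment rate = 4.11 / 104.39 = 3.94%.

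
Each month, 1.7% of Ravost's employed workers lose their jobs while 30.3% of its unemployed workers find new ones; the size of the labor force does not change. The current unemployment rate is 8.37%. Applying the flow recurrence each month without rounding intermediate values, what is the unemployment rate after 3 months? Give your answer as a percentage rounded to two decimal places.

With a fixed labor force, u_{t+1} = u_t + s·(1−u_t) − f·u_t = u_t·(1−s−f) + s.
Here 1−s−f = 0.680 and s = 0.017.
u_1 = 0.083700 × 0.680 + 0.017 = 0.073916.
u_2 = 0.073916 × 0.680 + 0.017 = 0.067263.
u_3 = 0.067263 × 0.680 + 0.017 = 0.062739.

Unemployment rate after three months ≈ 6.27%.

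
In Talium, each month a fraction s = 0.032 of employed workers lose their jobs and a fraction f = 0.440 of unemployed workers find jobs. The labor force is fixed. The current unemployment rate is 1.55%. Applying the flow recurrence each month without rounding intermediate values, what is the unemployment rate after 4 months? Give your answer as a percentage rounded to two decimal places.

With a fixed labor force, u_{t+1} = u_t + s·(1−u_t) − f·u_t = u_t·(1−s−f) + s.
Here 1−s−f = 0.528 and s = 0.032.
u_1 = 0.015500 × 0.528 + 0.032 = 0.040184.
u_2 = 0.040184 × 0.528 + 0.032 = 0.053217.
u_3 = 0.053217 × 0.528 + 0.032 = 0.060099.
u_4 = 0.060099 × 0.528 + 0.032 = 0.063732.

Unemployment rate after four months ≈ 6.37%.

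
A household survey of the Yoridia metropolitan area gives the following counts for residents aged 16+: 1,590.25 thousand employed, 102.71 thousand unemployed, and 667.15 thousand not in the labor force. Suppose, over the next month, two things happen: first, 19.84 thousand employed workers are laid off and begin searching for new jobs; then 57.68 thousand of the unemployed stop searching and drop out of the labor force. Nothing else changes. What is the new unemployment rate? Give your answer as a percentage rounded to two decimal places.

New unemployment rate ≈ 3.97%.

Initially, labor force = 1,590.25 + 102.71 = 1,692.96 thousand, so u = 102.71/1,692.96 = 6.07%.
After the first change, employed falls and unemployed rises by 19.84; labor force unchanged → E = 1,570.41, U = 122.55, labor force = 1,692.96 thousand.
After the second change, unemployed and labor force both fall by 57.68 → E = 1,570.41, U = 64.87, labor force = 1,635.28 thousand.
New unemployment rate = 64.87 / 1,635.28 = 3.97%.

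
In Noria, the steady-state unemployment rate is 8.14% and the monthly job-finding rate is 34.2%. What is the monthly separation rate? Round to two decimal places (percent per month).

From u* = s/(s+f): s = u·f/(1−u).
s = 0.0814 × 34.2 / (1 − 0.0814) = 2.7839 / 0.9186 ≈ 3.03% per month.

Separation rate ≈ 3.03% per month.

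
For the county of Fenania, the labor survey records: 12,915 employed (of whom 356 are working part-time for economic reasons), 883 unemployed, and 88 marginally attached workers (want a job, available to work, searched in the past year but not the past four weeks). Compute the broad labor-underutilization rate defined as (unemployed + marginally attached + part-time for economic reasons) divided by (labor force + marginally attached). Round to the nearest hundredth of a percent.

Labor force = 12,915 + 883 = 13,798.
Numerator = 883 + 88 + 356 = 1,327.
Denominator = 13,798 + 88 = 13,886.
Broad rate = 1,327 / 13,886 = 9.56%.

Broad underutilization rate ≈ 9.56%.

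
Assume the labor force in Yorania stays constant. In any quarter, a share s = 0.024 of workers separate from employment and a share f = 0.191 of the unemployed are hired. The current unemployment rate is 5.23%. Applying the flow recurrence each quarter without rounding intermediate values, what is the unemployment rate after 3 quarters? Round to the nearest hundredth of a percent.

Unemployment rate after three quarters ≈ 8.29%.

With a fixed labor force, u_{t+1} = u_t + s·(1−u_t) − f·u_t = u_t·(1−s−f) + s.
Here 1−s−f = 0.785 and s = 0.024.
u_1 = 0.052300 × 0.785 + 0.024 = 0.065056.
u_2 = 0.065056 × 0.785 + 0.024 = 0.075069.
u_3 = 0.075069 × 0.785 + 0.024 = 0.082929.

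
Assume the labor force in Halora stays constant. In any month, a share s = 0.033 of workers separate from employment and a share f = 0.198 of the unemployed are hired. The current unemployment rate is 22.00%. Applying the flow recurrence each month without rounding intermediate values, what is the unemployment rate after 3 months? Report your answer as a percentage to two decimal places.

With a fixed labor force, u_{t+1} = u_t + s·(1−u_t) − f·u_t = u_t·(1−s−f) + s.
Here 1−s−f = 0.769 and s = 0.033.
u_1 = 0.220000 × 0.769 + 0.033 = 0.202180.
u_2 = 0.202180 × 0.769 + 0.033 = 0.188476.
u_3 = 0.188476 × 0.769 + 0.033 = 0.177938.

Unemployment rate after three months ≈ 17.79%.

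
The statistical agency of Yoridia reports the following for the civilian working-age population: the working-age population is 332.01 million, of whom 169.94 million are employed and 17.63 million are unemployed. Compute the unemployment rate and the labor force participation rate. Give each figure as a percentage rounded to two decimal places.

Unemployment rate ≈ 9.40%; labor force participation rate ≈ 56.50%.

Labor force = employed + unemployed = 169.94 + 17.63 = 187.57 million.
Unemployment rate = 17.63 / 187.57 = 9.40%.
Labor force participation rate = 187.57 / 332.01 = 56.50%.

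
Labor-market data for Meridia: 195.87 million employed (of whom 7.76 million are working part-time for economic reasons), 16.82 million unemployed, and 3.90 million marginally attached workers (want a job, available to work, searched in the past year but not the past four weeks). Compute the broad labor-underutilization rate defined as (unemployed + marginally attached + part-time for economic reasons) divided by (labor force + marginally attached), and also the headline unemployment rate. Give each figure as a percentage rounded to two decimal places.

Broad underutilization rate ≈ 13.15%; headline unemployment rate ≈ 7.91%.

Labor force = 195.87 + 16.82 = 212.69 million.
Numerator = 16.82 + 3.90 + 7.76 = 28.48 million.
Denominator = 212.69 + 3.90 = 216.59 million.
Broad rate = 28.48 / 216.59 = 13.15%.
Headline unemployment rate = 16.82 / 212.69 = 7.91%.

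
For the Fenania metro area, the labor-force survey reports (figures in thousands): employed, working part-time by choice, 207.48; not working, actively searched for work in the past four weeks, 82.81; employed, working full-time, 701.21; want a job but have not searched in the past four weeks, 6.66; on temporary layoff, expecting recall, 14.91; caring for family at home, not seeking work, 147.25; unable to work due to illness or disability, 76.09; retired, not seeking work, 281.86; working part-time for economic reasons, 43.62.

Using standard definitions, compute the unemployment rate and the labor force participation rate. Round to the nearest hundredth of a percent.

Employed = 207.48 + 701.21 + 43.62 = 952.31 thousand (anyone who worked, including part-time for economic reasons, counts as employed).
Unemployed = 82.81 + 14.91 = 97.72 thousand (jobless and actively searching, or on temporary layoff).
Labor force = 952.31 + 97.72 = 1,050.03 thousand.
Not in labor force = 6.66 + 147.25 + 76.09 + 281.86 = 511.86 thousand (those not working and not actively searching are outside the labor force — including those who want a job but have given up searching).
Civilian working-age population = 1,050.03 + 511.86 = 1,561.89 thousand.
Unemployment rate = 97.72 / 1,050.03 = 9.31%.
Labor force participation rate = 1,050.03 / 1,561.89 = 67.23%.

Unemployment rate ≈ 9.31%; labor force participation rate ≈ 67.23%.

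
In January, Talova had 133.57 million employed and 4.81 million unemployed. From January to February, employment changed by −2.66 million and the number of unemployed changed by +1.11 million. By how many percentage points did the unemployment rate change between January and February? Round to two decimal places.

The unemployment rate changed by +0.85 percentage points.

January: labor force = 133.57 + 4.81 = 138.38; u = 4.81/138.38 = 3.48%.
February: labor force = 130.91 + 5.92 = 136.83; u = 5.92/136.83 = 4.33%.
Change = 4.33% − 3.48% = +0.85 pp.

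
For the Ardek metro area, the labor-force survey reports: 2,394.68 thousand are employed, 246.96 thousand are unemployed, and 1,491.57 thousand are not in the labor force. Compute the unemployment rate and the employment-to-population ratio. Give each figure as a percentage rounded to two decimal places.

Labor force = employed + unemployed = 2,394.68 + 246.96 = 2,641.64 thousand.
Working-age population = 2,641.64 + 1,491.57 = 4,133.21 thousand.
Unemployment rate = 246.96 / 2,641.64 = 9.35%.
Employment-population ratio = 2,394.68 / 4,133.21 = 57.94%.

Unemployment rate ≈ 9.35%; employment-population ratio ≈ 57.94%.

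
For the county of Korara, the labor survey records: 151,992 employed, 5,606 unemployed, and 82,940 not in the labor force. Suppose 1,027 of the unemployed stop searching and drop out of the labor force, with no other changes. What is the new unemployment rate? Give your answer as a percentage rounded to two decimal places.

New unemployment rate ≈ 2.92%.

Initially, labor force = 151,992 + 5,606 = 157,598, so u = 5,606/157,598 = 3.56%.
After the change, unemployed and labor force both fall by 1,027 → E = 151,992, U = 4,579, labor force = 156,571.
New unemployment rate = 4,579 / 156,571 = 2.92%.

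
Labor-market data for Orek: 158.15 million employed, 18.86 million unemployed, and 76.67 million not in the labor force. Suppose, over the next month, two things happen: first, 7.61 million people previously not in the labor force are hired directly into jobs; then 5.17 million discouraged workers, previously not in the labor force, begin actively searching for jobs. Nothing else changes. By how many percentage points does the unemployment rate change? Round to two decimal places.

The unemployment rate changes by +2.01 percentage points.

Initially, labor force = 158.15 + 18.86 = 177.01 million, so u = 18.86/177.01 = 10.65%.
After the first change, employed and labor force both rise by 7.61; unemployed unchanged → E = 165.76, U = 18.86, labor force = 184.62 million.
After the second change, unemployed and labor force both rise by 5.17 → E = 165.76, U = 24.03, labor force = 189.79 million.
New unemployment rate = 24.03 / 189.79 = 12.66%.
Change = 12.66% − 10.65% = +2.01 percentage points.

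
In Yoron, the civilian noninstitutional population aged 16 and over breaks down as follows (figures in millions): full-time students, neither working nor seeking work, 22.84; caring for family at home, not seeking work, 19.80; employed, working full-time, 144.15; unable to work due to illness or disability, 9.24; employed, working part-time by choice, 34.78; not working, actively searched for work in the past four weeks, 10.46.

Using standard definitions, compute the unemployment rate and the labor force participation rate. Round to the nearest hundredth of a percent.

Unemployment rate ≈ 5.52%; labor force participation rate ≈ 78.50%.

Employed = 144.15 + 34.78 = 178.93 million.
Unemployed = 10.46 million.
Labor force = 178.93 + 10.46 = 189.39 million.
Not in labor force = 22.84 + 19.80 + 9.24 = 51.88 million (those not working and not actively searching are outside the labor force).
Civilian working-age population = 189.39 + 51.88 = 241.27 million.
Unemployment rate = 10.46 / 189.39 = 5.52%.
Labor force participation rate = 189.39 / 241.27 = 78.50%.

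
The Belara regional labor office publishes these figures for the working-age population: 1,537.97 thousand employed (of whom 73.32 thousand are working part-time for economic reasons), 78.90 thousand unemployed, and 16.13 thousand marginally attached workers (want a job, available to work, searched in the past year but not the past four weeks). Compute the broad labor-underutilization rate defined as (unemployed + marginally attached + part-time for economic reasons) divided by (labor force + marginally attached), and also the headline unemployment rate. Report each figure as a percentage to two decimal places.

Labor force = 1,537.97 + 78.90 = 1,616.87 thousand.
Numerator = 78.90 + 16.13 + 73.32 = 168.35 thousand.
Denominator = 1,616.87 + 16.13 = 1,633.00 thousand.
Broad rate = 168.35 / 1,633.00 = 10.31%.
Headline unemployment rate = 78.90 / 1,616.87 = 4.88%.

Broad underutilization rate ≈ 10.31%; headline unemployment rate ≈ 4.88%.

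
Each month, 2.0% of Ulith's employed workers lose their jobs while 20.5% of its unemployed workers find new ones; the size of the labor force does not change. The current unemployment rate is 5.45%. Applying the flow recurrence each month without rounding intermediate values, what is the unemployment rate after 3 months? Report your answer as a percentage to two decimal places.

With a fixed labor force, u_{t+1} = u_t + s·(1−u_t) − f·u_t = u_t·(1−s−f) + s.
Here 1−s−f = 0.775 and s = 0.020.
u_1 = 0.054500 × 0.775 + 0.020 = 0.062238.
u_2 = 0.062238 × 0.775 + 0.020 = 0.068234.
u_3 = 0.068234 × 0.775 + 0.020 = 0.072881.

Unemployment rate after three months ≈ 7.29%.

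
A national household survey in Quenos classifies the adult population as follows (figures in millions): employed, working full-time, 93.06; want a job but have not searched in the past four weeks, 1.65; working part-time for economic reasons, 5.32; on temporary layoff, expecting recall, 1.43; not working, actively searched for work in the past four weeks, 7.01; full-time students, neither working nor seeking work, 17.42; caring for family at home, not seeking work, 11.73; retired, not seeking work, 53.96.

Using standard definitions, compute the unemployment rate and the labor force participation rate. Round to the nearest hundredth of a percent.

Employed = 93.06 + 5.32 = 98.38 million (anyone who worked, including part-time for economic reasons, counts as employed).
Unemployed = 1.43 + 7.01 = 8.44 million (jobless and actively searching, or on temporary layoff).
Labor force = 98.38 + 8.44 = 106.82 million.
Not in labor force = 1.65 + 17.42 + 11.73 + 53.96 = 84.76 million (those not working and not actively searching are outside the labor force — including those who want a job but have given up searching).
Civilian working-age population = 106.82 + 84.76 = 191.58 million.
Unemployment rate = 8.44 / 106.82 = 7.90%.
Labor force participation rate = 106.82 / 191.58 = 55.76%.

Unemployment rate ≈ 7.90%; labor force participation rate ≈ 55.76%.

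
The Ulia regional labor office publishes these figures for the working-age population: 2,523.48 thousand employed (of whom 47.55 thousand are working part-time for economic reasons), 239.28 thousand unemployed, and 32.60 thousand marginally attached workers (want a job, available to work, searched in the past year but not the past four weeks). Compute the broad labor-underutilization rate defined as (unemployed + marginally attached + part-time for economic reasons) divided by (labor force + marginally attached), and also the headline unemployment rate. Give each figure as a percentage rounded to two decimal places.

Labor force = 2,523.48 + 239.28 = 2,762.76 thousand.
Numerator = 239.28 + 32.60 + 47.55 = 319.43 thousand.
Denominator = 2,762.76 + 32.60 = 2,795.36 thousand.
Broad rate = 319.43 / 2,795.36 = 11.43%.
Headline unemployment rate = 239.28 / 2,762.76 = 8.66%.

Broad underutilization rate ≈ 11.43%; headline unemployment rate ≈ 8.66%.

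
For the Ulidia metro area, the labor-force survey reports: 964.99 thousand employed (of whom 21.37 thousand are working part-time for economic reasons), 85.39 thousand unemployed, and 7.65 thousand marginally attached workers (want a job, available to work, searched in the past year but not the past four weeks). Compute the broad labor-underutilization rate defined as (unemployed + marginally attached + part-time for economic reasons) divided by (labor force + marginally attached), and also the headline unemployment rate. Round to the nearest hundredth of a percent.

Labor force = 964.99 + 85.39 = 1,050.38 thousand.
Numerator = 85.39 + 7.65 + 21.37 = 114.41 thousand.
Denominator = 1,050.38 + 7.65 = 1,058.03 thousand.
Broad rate = 114.41 / 1,058.03 = 10.81%.
Headline unemployment rate = 85.39 / 1,050.38 = 8.13%.

Broad underutilization rate ≈ 10.81%; headline unemployment rate ≈ 8.13%.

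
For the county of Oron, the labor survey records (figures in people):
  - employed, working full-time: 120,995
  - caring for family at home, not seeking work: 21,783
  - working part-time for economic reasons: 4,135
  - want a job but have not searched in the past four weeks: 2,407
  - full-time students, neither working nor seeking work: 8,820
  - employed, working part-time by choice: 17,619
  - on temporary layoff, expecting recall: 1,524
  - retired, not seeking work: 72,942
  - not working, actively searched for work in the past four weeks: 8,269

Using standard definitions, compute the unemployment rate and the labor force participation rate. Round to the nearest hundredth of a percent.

Employed = 120,995 + 4,135 + 17,619 = 142,749 (anyone who worked, including part-time for economic reasons, counts as employed).
Unemployed = 1,524 + 8,269 = 9,793 (jobless and actively searching, or on temporary layoff).
Labor force = 142,749 + 9,793 = 152,542.
Not in labor force = 21,783 + 2,407 + 8,820 + 72,942 = 105,952 (those not working and not actively searching are outside the labor force — including those who want a job but have given up searching).
Civilian working-age population = 152,542 + 105,952 = 258,494.
Unemployment rate = 9,793 / 152,542 = 6.42%.
Labor force participation rate = 152,542 / 258,494 = 59.01%.

Unemployment rate ≈ 6.42%; labor force participation rate ≈ 59.01%.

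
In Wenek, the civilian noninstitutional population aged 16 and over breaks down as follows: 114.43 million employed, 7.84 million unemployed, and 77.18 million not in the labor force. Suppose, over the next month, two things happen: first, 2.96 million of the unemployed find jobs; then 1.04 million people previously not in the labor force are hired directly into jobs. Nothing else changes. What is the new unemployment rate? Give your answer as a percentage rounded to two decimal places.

New unemployment rate ≈ 3.96%.

Initially, labor force = 114.43 + 7.84 = 122.27 million, so u = 7.84/122.27 = 6.41%.
After the first change, unemployed falls and employed rises by 2.96; labor force unchanged → E = 117.39, U = 4.88, labor force = 122.27 million.
After the second change, employed and labor force both rise by 1.04; unemployed unchanged → E = 118.43, U = 4.88, labor force = 123.31 million.
New unemployment rate = 4.88 / 123.31 = 3.96%.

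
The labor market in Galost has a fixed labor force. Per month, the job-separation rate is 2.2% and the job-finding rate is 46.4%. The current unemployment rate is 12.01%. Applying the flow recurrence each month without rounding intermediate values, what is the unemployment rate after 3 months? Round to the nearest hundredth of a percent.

Unemployment rate after three months ≈ 5.54%.

With a fixed labor force, u_{t+1} = u_t + s·(1−u_t) − f·u_t = u_t·(1−s−f) + s.
Here 1−s−f = 0.514 and s = 0.022.
u_1 = 0.120100 × 0.514 + 0.022 = 0.083731.
u_2 = 0.083731 × 0.514 + 0.022 = 0.065038.
u_3 = 0.065038 × 0.514 + 0.022 = 0.055430.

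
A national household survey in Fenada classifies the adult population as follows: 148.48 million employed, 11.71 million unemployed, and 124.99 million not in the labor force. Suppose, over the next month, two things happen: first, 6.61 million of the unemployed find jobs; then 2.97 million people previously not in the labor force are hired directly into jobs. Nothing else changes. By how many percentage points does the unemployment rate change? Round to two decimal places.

Initially, labor force = 148.48 + 11.71 = 160.19 million, so u = 11.71/160.19 = 7.31%.
After the first change, unemployed falls and employed rises by 6.61; labor force unchanged → E = 155.09, U = 5.10, labor force = 160.19 million.
After the second change, employed and labor force both rise by 2.97; unemployed unchanged → E = 158.06, U = 5.10, labor force = 163.16 million.
New unemployment rate = 5.10 / 163.16 = 3.13%.
Change = 3.13% − 7.31% = −4.18 percentage points.

The unemployment rate changes by −4.18 percentage points.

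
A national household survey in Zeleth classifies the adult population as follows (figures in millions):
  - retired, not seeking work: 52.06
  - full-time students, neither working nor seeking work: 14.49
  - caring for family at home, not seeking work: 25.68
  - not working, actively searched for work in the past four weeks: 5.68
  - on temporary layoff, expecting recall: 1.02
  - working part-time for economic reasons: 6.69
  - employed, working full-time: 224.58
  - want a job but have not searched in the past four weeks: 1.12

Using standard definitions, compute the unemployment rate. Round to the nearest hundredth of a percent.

Unemployment rate ≈ 2.82%.

Employed = 6.69 + 224.58 = 231.27 million (anyone who worked, including part-time for economic reasons, counts as employed).
Unemployed = 5.68 + 1.02 = 6.70 million (jobless and actively searching, or on temporary layoff).
Labor force = 231.27 + 6.70 = 237.97 million.
Unemployment rate = 6.70 / 237.97 = 2.82%.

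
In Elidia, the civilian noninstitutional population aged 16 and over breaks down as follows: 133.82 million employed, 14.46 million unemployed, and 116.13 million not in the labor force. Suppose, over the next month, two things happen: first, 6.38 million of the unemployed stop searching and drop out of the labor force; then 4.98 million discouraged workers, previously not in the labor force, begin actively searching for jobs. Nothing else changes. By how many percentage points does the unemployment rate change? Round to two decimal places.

Initially, labor force = 133.82 + 14.46 = 148.28 million, so u = 14.46/148.28 = 9.75%.
After the first change, unemployed and labor force both fall by 6.38 → E = 133.82, U = 8.08, labor force = 141.90 million.
After the second change, unemployed and labor force both rise by 4.98 → E = 133.82, U = 13.06, labor force = 146.88 million.
New unemployment rate = 13.06 / 146.88 = 8.89%.
Change = 8.89% − 9.75% = −0.86 percentage points.

The unemployment rate changes by −0.86 percentage points.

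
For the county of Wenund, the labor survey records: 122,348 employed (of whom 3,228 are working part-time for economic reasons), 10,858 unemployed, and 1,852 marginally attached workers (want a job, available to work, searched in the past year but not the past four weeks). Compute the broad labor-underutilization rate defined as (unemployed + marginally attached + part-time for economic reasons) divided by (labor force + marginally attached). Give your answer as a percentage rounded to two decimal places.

Labor force = 122,348 + 10,858 = 133,206.
Numerator = 10,858 + 1,852 + 3,228 = 15,938.
Denominator = 133,206 + 1,852 = 135,058.
Broad rate = 15,938 / 135,058 = 11.80%.

Broad underutilization rate ≈ 11.80%.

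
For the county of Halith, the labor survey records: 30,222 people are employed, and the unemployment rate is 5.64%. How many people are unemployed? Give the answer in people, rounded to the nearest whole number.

Let U be the number unemployed. The labor force is E + U, and U/(E+U) = 0.0564.
So U = 0.0564 × 30,222 / (1 − 0.0564) = 1704.52 / 0.9436 ≈ 1,806.

About 1,806 are unemployed.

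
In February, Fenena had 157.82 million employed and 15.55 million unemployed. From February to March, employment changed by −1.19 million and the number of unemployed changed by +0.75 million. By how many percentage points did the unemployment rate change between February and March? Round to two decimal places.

February: labor force = 157.82 + 15.55 = 173.37; u = 15.55/173.37 = 8.97%.
March: labor force = 156.63 + 16.30 = 172.93; u = 16.30/172.93 = 9.43%.
Change = 9.43% − 8.97% = +0.46 pp.

The unemployment rate changed by +0.46 percentage points.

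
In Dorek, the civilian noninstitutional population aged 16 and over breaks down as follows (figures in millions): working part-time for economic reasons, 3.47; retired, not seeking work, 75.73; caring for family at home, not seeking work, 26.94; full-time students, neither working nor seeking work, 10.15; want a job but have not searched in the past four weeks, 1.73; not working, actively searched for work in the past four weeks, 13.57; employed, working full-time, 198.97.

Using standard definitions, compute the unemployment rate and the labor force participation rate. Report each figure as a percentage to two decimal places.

Unemployment rate ≈ 6.28%; labor force participation rate ≈ 65.35%.

Employed = 3.47 + 198.97 = 202.44 million (anyone who worked, including part-time for economic reasons, counts as employed).
Unemployed = 13.57 million.
Labor force = 202.44 + 13.57 = 216.01 million.
Not in labor force = 75.73 + 26.94 + 10.15 + 1.73 = 114.55 million (those not working and not actively searching are outside the labor force — including those who want a job but have given up searching).
Civilian working-age population = 216.01 + 114.55 = 330.56 million.
Unemployment rate = 13.57 / 216.01 = 6.28%.
Labor force participation rate = 216.01 / 330.56 = 65.35%.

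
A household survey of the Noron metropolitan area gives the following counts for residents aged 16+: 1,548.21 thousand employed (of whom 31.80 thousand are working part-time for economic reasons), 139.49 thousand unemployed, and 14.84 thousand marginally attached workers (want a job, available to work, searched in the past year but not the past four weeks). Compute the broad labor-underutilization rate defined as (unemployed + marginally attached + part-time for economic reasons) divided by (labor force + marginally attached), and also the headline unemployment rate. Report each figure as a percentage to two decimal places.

Broad underutilization rate ≈ 10.93%; headline unemployment rate ≈ 8.27%.

Labor force = 1,548.21 + 139.49 = 1,687.70 thousand.
Numerator = 139.49 + 14.84 + 31.80 = 186.13 thousand.
Denominator = 1,687.70 + 14.84 = 1,702.54 thousand.
Broad rate = 186.13 / 1,702.54 = 10.93%.
Headline unemployment rate = 139.49 / 1,687.70 = 8.27%.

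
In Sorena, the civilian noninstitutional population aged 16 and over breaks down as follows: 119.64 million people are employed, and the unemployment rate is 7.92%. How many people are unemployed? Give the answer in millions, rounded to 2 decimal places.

Let U be the number unemployed. The labor force is E + U, and U/(E+U) = 0.0792.
So U = 0.0792 × 119.64 / (1 − 0.0792) = 9.4755 / 0.9208 ≈ 10.29 million.

About 10.29 million are unemployed.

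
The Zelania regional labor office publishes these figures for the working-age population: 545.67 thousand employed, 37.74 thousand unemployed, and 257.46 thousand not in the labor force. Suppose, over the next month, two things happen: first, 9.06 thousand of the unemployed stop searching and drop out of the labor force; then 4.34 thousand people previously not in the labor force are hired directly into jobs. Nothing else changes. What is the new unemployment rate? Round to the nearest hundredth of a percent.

Initially, labor force = 545.67 + 37.74 = 583.41 thousand, so u = 37.74/583.41 = 6.47%.
After the first change, unemployed and labor force both fall by 9.06 → E = 545.67, U = 28.68, labor force = 574.35 thousand.
After the second change, employed and labor force both rise by 4.34; unemployed unchanged → E = 550.01, U = 28.68, labor force = 578.69 thousand.
New unemployment rate = 28.68 / 578.69 = 4.96%.

New unemployment rate ≈ 4.96%.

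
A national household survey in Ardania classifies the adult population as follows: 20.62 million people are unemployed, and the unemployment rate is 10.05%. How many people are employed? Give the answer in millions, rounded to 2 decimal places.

Labor force = U / u = 20.62 / 0.1005 ≈ 205.17 million.
Employed = labor force − unemployed = 205.17 − 20.62 = 184.55 million.

About 184.55 million are employed.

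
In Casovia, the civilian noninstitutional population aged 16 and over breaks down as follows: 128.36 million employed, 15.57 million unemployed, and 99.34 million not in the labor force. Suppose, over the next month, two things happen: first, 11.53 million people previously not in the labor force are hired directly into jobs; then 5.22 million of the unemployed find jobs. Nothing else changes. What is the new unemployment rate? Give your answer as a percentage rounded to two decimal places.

New unemployment rate ≈ 6.66%.

Initially, labor force = 128.36 + 15.57 = 143.93 million, so u = 15.57/143.93 = 10.82%.
After the first change, employed and labor force both rise by 11.53; unemployed unchanged → E = 139.89, U = 15.57, labor force = 155.46 million.
After the second change, unemployed falls and employed rises by 5.22; labor force unchanged → E = 145.11, U = 10.35, labor force = 155.46 million.
New unemployment rate = 10.35 / 155.46 = 6.66%.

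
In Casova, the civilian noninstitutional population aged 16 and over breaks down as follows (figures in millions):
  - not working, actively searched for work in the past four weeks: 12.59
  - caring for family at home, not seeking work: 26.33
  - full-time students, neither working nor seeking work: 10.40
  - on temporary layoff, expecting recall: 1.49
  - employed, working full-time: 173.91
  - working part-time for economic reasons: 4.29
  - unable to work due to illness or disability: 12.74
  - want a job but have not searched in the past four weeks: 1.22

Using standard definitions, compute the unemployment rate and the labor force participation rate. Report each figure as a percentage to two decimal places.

Unemployment rate ≈ 7.32%; labor force participation rate ≈ 79.14%.

Employed = 173.91 + 4.29 = 178.20 million (anyone who worked, including part-time for economic reasons, counts as employed).
Unemployed = 12.59 + 1.49 = 14.08 million (jobless and actively searching, or on temporary layoff).
Labor force = 178.20 + 14.08 = 192.28 million.
Not in labor force = 26.33 + 10.40 + 12.74 + 1.22 = 50.69 million (those not working and not actively searching are outside the labor force — including those who want a job but have given up searching).
Civilian working-age population = 192.28 + 50.69 = 242.97 million.
Unemployment rate = 14.08 / 192.28 = 7.32%.
Labor force participation rate = 192.28 / 242.97 = 79.14%.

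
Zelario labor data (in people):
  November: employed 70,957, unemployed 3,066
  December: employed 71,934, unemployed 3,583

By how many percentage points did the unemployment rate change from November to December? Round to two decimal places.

November: labor force = 70,957 + 3,066 = 74,023; u = 3,066/74,023 = 4.14%.
December: labor force = 71,934 + 3,583 = 75,517; u = 3,583/75,517 = 4.74%.
Change = 4.74% − 4.14% = +0.60 pp.

The unemployment rate changed by +0.60 percentage points.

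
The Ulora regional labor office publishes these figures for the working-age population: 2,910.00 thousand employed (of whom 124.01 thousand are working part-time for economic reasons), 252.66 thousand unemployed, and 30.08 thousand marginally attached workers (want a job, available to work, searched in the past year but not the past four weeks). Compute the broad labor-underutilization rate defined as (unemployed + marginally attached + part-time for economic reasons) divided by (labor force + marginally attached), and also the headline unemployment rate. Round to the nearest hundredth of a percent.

Labor force = 2,910.00 + 252.66 = 3,162.66 thousand.
Numerator = 252.66 + 30.08 + 124.01 = 406.75 thousand.
Denominator = 3,162.66 + 30.08 = 3,192.74 thousand.
Broad rate = 406.75 / 3,192.74 = 12.74%.
Headline unemployment rate = 252.66 / 3,162.66 = 7.99%.

Broad underutilization rate ≈ 12.74%; headline unemployment rate ≈ 7.99%.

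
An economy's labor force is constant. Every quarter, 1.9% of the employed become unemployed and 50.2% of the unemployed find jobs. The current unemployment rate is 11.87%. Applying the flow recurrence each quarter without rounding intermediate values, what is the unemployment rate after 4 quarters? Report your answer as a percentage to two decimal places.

Unemployment rate after four quarters ≈ 4.08%.

With a fixed labor force, u_{t+1} = u_t + s·(1−u_t) − f·u_t = u_t·(1−s−f) + s.
Here 1−s−f = 0.479 and s = 0.019.
u_1 = 0.118700 × 0.479 + 0.019 = 0.075857.
u_2 = 0.075857 × 0.479 + 0.019 = 0.055336.
u_3 = 0.055336 × 0.479 + 0.019 = 0.045506.
u_4 = 0.045506 × 0.479 + 0.019 = 0.040797.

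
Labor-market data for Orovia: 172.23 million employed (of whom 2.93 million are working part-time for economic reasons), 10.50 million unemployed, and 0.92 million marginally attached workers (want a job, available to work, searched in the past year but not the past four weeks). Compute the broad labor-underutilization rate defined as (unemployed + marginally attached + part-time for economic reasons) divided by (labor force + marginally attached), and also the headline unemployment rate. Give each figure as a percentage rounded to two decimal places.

Labor force = 172.23 + 10.50 = 182.73 million.
Numerator = 10.50 + 0.92 + 2.93 = 14.35 million.
Denominator = 182.73 + 0.92 = 183.65 million.
Broad rate = 14.35 / 183.65 = 7.81%.
Headline unemployment rate = 10.50 / 182.73 = 5.75%.

Broad underutilization rate ≈ 7.81%; headline unemployment rate ≈ 5.75%.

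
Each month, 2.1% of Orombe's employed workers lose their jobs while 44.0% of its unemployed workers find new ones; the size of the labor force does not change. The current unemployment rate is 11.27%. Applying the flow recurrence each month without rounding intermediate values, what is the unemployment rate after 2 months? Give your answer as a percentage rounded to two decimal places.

With a fixed labor force, u_{t+1} = u_t + s·(1−u_t) − f·u_t = u_t·(1−s−f) + s.
Here 1−s−f = 0.539 and s = 0.021.
u_1 = 0.112700 × 0.539 + 0.021 = 0.081745.
u_2 = 0.081745 × 0.539 + 0.021 = 0.065061.

Unemployment rate after two months ≈ 6.51%.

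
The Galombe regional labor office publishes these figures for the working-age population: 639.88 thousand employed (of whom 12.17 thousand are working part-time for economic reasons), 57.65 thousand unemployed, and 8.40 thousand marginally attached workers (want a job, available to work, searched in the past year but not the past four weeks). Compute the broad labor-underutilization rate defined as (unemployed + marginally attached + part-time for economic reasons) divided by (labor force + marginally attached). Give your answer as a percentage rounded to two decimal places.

Labor force = 639.88 + 57.65 = 697.53 thousand.
Numerator = 57.65 + 8.40 + 12.17 = 78.22 thousand.
Denominator = 697.53 + 8.40 = 705.93 thousand.
Broad rate = 78.22 / 705.93 = 11.08%.

Broad underutilization rate ≈ 11.08%.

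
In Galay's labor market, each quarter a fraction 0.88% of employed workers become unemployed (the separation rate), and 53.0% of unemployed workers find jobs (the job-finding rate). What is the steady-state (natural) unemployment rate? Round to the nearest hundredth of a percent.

Steady-state unemployment rate ≈ 1.63%.

At steady state the flows balance: s·E = f·U, so U/(E+U) = s/(s+f).
u* = 0.88 / (0.88 + 53.0) = 0.88 / 53.88 = 1.63%.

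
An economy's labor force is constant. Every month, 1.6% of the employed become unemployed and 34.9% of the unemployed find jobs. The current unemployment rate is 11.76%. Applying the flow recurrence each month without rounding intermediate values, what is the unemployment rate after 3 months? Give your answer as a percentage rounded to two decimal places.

Unemployment rate after three months ≈ 6.27%.

With a fixed labor force, u_{t+1} = u_t + s·(1−u_t) − f·u_t = u_t·(1−s−f) + s.
Here 1−s−f = 0.635 and s = 0.016.
u_1 = 0.117600 × 0.635 + 0.016 = 0.090676.
u_2 = 0.090676 × 0.635 + 0.016 = 0.073579.
u_3 = 0.073579 × 0.635 + 0.016 = 0.062723.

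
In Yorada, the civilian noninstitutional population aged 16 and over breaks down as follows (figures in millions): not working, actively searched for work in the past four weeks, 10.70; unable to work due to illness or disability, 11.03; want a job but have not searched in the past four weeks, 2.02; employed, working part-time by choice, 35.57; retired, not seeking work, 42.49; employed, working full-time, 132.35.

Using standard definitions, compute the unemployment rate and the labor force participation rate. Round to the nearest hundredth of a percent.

Unemployment rate ≈ 5.99%; labor force participation rate ≈ 76.28%.

Employed = 35.57 + 132.35 = 167.92 million.
Unemployed = 10.70 million.
Labor force = 167.92 + 10.70 = 178.62 million.
Not in labor force = 11.03 + 2.02 + 42.49 = 55.54 million (those not working and not actively searching are outside the labor force — including those who want a job but have given up searching).
Civilian working-age population = 178.62 + 55.54 = 234.16 million.
Unemployment rate = 10.70 / 178.62 = 5.99%.
Labor force participation rate = 178.62 / 234.16 = 76.28%.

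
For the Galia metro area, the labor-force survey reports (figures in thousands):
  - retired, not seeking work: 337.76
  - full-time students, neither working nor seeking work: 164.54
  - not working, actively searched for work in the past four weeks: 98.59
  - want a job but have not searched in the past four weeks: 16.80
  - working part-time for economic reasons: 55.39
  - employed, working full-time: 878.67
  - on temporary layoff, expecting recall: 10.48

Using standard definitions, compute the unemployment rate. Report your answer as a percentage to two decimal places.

Employed = 55.39 + 878.67 = 934.06 thousand (anyone who worked, including part-time for economic reasons, counts as employed).
Unemployed = 98.59 + 10.48 = 109.07 thousand (jobless and actively searching, or on temporary layoff).
Labor force = 934.06 + 109.07 = 1,043.13 thousand.
Unemployment rate = 109.07 / 1,043.13 = 10.46%.

Unemployment rate ≈ 10.46%.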